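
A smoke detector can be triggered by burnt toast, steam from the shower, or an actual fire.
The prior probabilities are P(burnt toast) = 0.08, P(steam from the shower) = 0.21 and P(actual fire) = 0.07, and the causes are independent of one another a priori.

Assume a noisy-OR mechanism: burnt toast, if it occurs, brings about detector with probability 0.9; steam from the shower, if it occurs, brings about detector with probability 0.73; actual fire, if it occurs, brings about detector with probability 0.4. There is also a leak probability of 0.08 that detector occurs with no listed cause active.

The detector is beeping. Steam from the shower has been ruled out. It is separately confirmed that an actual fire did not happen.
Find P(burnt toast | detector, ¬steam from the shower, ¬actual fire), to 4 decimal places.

P(burnt toast | detector, ¬steam from the shower, ¬actual fire) ≈ 0.4967

Under noisy-OR, P(detector | causes) = 1 − (1−0.08)·∏(1−qᵢ) over the active causes.
P(detector | ¬steam from the shower, ¬actual fire) = 0.08×0.92 + 0.908×0.08 = 0.073600 + 0.072640 = 0.146240
Restricting to configurations with burnt toast present: 0.908×0.08 = 0.072640.
Hence the posterior is 0.072640/0.146240 ≈ 0.4967.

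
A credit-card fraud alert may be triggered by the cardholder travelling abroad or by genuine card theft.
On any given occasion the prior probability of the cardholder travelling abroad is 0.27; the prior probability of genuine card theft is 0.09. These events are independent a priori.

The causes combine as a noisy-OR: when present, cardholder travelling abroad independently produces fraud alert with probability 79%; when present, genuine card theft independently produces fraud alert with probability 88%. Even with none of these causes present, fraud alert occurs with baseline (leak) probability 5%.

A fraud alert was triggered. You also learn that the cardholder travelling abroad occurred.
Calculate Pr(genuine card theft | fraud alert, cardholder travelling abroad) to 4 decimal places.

Pr(genuine card theft | fraud alert, cardholder travelling abroad) ≈ 0.1076

Under noisy-OR, P(fraud alert | causes) = 1 − (1−0.05)·∏(1−qᵢ) over the active causes.
P(fraud alert | cardholder travelling abroad) = 0.8005×0.91 + 0.97606×0.09 = 0.728455 + 0.087845 = 0.816300
Of this, 0.087845 comes from 0.97606×0.09 (the genuine card theft=true cases).
P(genuine card theft | fraud alert, cardholder travelling abroad) = 0.087845 / 0.816300 ≈ 0.1076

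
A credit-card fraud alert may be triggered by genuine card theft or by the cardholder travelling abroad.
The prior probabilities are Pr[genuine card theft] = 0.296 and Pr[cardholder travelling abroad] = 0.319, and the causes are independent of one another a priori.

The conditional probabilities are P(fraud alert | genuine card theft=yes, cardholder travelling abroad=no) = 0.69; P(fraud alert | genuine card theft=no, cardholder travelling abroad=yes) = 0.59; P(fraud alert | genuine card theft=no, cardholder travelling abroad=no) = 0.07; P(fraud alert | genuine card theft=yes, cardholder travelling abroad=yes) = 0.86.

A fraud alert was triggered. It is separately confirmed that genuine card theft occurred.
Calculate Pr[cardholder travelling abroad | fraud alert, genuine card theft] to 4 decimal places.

Pr[cardholder travelling abroad | fraud alert, genuine card theft] ≈ 0.3686

Numerator (weight on configurations with cardholder travelling abroad): 0.86×0.319 = 0.274340
The normalizing constant is 0.69×0.681 + 0.86×0.319 = 0.744230
P(cardholder travelling abroad | fraud alert, genuine card theft) = 0.274340/0.744230 ≈ 0.3686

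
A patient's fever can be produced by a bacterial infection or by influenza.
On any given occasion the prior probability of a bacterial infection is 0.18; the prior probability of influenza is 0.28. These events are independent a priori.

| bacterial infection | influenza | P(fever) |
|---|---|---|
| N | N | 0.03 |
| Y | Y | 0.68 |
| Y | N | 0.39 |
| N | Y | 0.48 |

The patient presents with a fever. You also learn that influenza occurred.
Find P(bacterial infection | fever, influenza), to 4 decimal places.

P(bacterial infection | fever, influenza) ≈ 0.2372

For the numerator, keep only bacterial infection=true terms: 0.68·0.18 = 0.122400
Normalizer over all consistent configurations: 0.48·0.82 + 0.68·0.18 = 0.516000
P(bacterial infection | fever, influenza) = 0.122400/0.516000 ≈ 0.2372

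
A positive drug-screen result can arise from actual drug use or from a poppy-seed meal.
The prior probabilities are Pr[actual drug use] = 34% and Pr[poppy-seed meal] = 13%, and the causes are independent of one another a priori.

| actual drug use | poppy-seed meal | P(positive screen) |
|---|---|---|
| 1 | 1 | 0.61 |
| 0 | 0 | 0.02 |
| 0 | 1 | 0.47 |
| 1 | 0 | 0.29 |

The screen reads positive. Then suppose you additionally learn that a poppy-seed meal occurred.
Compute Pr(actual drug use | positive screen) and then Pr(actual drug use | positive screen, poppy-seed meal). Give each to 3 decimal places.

Pr(actual drug use | positive screen) ≈ 0.685; Pr(actual drug use | positive screen, poppy-seed meal) ≈ 0.401

Sum P(positive screen|·) weighted by the priors over the 4 (actual drug use, poppy-seed meal) configurations:
  P(positive screen) = 0.02*0.66*0.87 + 0.47*0.66*0.13 + 0.29*0.34*0.87 + 0.61*0.34*0.13
        = 0.011484 + 0.040326 + 0.085782 + 0.026962 = 0.164554
Configurations with actual drug use contribute 0.112744, so
  P(actual drug use | positive screen) = 0.112744 / 0.164554 ≈ 0.685

Now condition on the additional information:
P(positive screen | poppy-seed meal) = 0.47×0.66 + 0.61×0.34 = 0.310200 + 0.207400 = 0.517600
The actual drug use-present share is 0.61×0.34 = 0.207400.
Hence the posterior is 0.207400/0.517600 ≈ 0.401.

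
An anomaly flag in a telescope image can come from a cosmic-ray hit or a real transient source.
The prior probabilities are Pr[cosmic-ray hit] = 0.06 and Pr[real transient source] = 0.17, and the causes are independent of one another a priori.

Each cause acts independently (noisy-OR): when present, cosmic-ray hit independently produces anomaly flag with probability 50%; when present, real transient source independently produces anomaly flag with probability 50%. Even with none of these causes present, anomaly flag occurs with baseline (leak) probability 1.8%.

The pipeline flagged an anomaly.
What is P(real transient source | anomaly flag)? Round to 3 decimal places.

P(real transient source | anomaly flag) ≈ 0.693

Under noisy-OR, P(anomaly flag | causes) = 1 − (1−0.018)·∏(1−qᵢ) over the active causes.
Sum P(anomaly flag|·) weighted by the priors over the 4 (cosmic-ray hit, real transient source) configurations:
  P(anomaly flag) = 0.018*0.94*0.83 + 0.509*0.94*0.17 + 0.509*0.06*0.83 + 0.7545*0.06*0.17
        = 0.014044 + 0.081338 + 0.025348 + 0.007696 = 0.128426
Keeping only the real transient source-present terms gives 0.089034, so
  P(real transient source | anomaly flag) = 0.089034 / 0.128426 ≈ 0.693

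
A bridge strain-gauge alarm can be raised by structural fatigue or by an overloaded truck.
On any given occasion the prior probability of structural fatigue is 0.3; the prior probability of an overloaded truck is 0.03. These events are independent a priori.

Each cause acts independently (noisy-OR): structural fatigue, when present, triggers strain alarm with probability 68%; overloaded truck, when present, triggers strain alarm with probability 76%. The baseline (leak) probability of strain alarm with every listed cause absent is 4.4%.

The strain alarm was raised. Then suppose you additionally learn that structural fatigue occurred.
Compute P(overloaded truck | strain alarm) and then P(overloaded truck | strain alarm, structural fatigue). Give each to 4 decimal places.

Under noisy-OR, P(strain alarm | causes) = 1 − (1−0.044)·∏(1−qᵢ) over the active causes.
Enumerate the 4 (structural fatigue, overloaded truck) configurations and weight by the priors:
  P(strain alarm) = 0.044×0.7×0.97 + 0.77056×0.7×0.03 + 0.69408×0.3×0.97 + 0.926579×0.3×0.03
        = 0.029876 + 0.016182 + 0.201977 + 0.008339 = 0.256374
The terms with overloaded truck present sum to 0.024521, so
  P(overloaded truck | strain alarm) = 0.024521 / 0.256374 ≈ 0.0956

Now condition on the additional information:
P(strain alarm | structural fatigue) = 0.69408·0.97 + 0.926579·0.03 = 0.673258 + 0.027797 = 0.701055
The overloaded truck-present share is 0.926579·0.03 = 0.027797.
P(overloaded truck | strain alarm, structural fatigue) = 0.027797 / 0.701055 ≈ 0.0397

P(overloaded truck | strain alarm) ≈ 0.0956; P(overloaded truck | strain alarm, structural fatigue) ≈ 0.0397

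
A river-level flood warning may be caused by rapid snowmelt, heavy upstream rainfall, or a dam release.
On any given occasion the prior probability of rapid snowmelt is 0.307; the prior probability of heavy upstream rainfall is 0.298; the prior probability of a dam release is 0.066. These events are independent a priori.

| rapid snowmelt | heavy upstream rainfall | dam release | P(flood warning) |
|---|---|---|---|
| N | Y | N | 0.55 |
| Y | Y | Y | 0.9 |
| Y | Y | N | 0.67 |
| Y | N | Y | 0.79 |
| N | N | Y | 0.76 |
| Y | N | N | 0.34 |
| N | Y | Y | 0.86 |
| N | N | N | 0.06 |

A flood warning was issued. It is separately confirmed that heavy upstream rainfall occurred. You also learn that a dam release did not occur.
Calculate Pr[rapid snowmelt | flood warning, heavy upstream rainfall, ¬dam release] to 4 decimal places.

Pr[rapid snowmelt | flood warning, heavy upstream rainfall, ¬dam release] ≈ 0.3505

Weight on rapid snowmelt=true, given the evidence: 0.67·0.307 = 0.205690
Normalizer over all consistent configurations: 0.55·0.693 + 0.67·0.307 = 0.586840
P(rapid snowmelt | flood warning, heavy upstream rainfall, ¬dam release) = 0.205690/0.586840 ≈ 0.3505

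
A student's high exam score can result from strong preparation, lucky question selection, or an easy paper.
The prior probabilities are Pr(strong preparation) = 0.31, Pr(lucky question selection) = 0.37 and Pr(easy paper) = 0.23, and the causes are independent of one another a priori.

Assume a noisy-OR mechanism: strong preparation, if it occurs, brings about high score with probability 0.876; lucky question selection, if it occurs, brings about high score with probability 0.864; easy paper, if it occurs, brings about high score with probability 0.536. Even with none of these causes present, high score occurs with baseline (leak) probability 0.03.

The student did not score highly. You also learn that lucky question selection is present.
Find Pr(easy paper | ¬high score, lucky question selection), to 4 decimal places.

Pr(easy paper | ¬high score, lucky question selection) ≈ 0.1217

Under noisy-OR, P(high score | causes) = 1 − (1−0.03)·∏(1−qᵢ) over the active causes.
P(¬high score | lucky question selection) = 0.13192·0.69·0.77 + 0.061211·0.69·0.23 + 0.016358·0.31·0.77 + 0.00759·0.31·0.23 = 0.070089 + 0.009714 + 0.003905 + 0.000541 = 0.084249
Of this, 0.010255 comes from 0.009714 + 0.000541 (the easy paper=true cases).
P(easy paper | ¬high score, lucky question selection) = 0.010255 / 0.084249 ≈ 0.1217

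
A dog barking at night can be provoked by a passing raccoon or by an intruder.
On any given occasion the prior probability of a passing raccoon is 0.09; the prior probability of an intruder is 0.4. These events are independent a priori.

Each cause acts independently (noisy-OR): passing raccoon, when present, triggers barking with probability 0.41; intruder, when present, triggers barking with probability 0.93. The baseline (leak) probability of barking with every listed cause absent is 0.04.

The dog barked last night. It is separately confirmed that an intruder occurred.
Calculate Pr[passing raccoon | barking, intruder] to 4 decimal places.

Under noisy-OR, P(barking | causes) = 1 − (1−0.04)·∏(1−qᵢ) over the active causes.
For the numerator, keep only passing raccoon=true terms: 0.960352×0.09 = 0.086432
Denominator P(barking | intruder): 0.9328×0.91 + 0.960352×0.09 = 0.935280
P(passing raccoon | barking, intruder) = 0.086432/0.935280 ≈ 0.0924

Pr[passing raccoon | barking, intruder] ≈ 0.0924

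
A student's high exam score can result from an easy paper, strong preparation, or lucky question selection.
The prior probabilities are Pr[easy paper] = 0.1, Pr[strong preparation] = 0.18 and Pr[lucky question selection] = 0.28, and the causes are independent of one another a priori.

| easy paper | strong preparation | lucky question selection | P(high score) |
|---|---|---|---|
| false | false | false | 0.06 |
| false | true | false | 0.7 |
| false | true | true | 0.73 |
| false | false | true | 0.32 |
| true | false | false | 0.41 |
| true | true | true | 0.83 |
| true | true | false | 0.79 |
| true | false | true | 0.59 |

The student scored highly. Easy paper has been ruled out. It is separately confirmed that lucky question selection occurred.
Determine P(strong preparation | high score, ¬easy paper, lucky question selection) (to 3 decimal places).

P(high score | ¬easy paper, lucky question selection) = 0.32·0.82 + 0.73·0.18 = 0.262400 + 0.131400 = 0.393800
Of this, 0.131400 comes from 0.73·0.18 (the strong preparation=true cases).
Hence the posterior is 0.131400/0.393800 ≈ 0.334.

P(strong preparation | high score, ¬easy paper, lucky question selection) ≈ 0.334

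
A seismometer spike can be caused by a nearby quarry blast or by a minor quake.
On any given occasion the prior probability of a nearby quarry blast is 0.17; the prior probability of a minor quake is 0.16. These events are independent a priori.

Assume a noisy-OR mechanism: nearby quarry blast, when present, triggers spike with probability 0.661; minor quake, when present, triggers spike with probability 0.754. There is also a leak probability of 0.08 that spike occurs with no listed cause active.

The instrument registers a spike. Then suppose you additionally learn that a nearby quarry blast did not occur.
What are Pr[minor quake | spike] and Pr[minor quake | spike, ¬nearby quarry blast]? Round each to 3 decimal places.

Under noisy-OR, P(spike | causes) = 1 − (1−0.08)·∏(1−qᵢ) over the active causes.
P(spike) = 0.08×0.83×0.84 + 0.77368×0.83×0.16 + 0.68812×0.17×0.84 + 0.923278×0.17×0.16 = 0.055776 + 0.102745 + 0.098264 + 0.025113 = 0.281898
The minor quake-present share is 0.102745 + 0.025113 = 0.127858.
Hence the posterior is 0.127858/0.281898 ≈ 0.454.

Now also conditioning on nearby quarry blast≠true:
Numerator (weight on configurations with minor quake): 0.77368·0.16 = 0.123789
Denominator P(spike | ¬nearby quarry blast): 0.08·0.84 + 0.77368·0.16 = 0.190989
Posterior = 0.123789 / 0.190989 ≈ 0.648
Ruling out nearby quarry blast raises the posterior on minor quake — the flip side of explaining away.

Pr[minor quake | spike] ≈ 0.454; Pr[minor quake | spike, ¬nearby quarry blast] ≈ 0.648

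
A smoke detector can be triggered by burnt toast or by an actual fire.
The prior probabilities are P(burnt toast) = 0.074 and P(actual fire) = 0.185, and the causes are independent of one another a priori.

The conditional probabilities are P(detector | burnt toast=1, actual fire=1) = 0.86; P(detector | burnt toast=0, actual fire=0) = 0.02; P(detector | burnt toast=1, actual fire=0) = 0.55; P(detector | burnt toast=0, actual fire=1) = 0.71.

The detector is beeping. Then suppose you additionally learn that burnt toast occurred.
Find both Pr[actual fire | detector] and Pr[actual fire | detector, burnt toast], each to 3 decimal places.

Pr[actual fire | detector] ≈ 0.734; Pr[actual fire | detector, burnt toast] ≈ 0.262

P(detector) = 0.02*0.926*0.815 + 0.71*0.926*0.185 + 0.55*0.074*0.815 + 0.86*0.074*0.185 = 0.015094 + 0.121630 + 0.033170 + 0.011773 = 0.181667
Of this, 0.133403 comes from 0.121630 + 0.011773 (the actual fire=true cases).
Hence the posterior is 0.133403/0.181667 ≈ 0.734.

Now also conditioning on burnt toast=true:
For the numerator, keep only actual fire=true terms: 0.86*0.185 = 0.159100
The normalizing constant is 0.55*0.815 + 0.86*0.185 = 0.607350
P(actual fire | detector, burnt toast) = 0.159100/0.607350 ≈ 0.262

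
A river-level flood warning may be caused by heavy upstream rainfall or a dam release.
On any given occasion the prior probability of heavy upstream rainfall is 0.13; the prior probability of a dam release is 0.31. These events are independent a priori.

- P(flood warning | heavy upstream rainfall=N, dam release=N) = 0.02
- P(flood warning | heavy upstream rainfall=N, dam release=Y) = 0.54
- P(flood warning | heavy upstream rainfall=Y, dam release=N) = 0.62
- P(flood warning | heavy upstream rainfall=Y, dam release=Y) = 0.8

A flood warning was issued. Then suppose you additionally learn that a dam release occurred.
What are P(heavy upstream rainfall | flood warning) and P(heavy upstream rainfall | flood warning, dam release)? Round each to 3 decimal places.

By total probability over the 4 (heavy upstream rainfall, dam release) configurations:
  P(flood warning) = 0.02×0.87×0.69 + 0.54×0.87×0.31 + 0.62×0.13×0.69 + 0.8×0.13×0.31
        = 0.012006 + 0.145638 + 0.055614 + 0.032240 = 0.245498
The terms with heavy upstream rainfall present sum to 0.087854, so
  P(heavy upstream rainfall | flood warning) = 0.087854 / 0.245498 ≈ 0.358

Now also conditioning on dam release=true:
For the numerator, keep only heavy upstream rainfall=true terms: 0.8*0.13 = 0.104000
The normalizing constant is 0.54*0.87 + 0.8*0.13 = 0.573800
Posterior = 0.104000 / 0.573800 ≈ 0.181
This is intercausal reasoning (explaining away): once dam release accounts for the flood warning, heavy upstream rainfall becomes less likely.

P(heavy upstream rainfall | flood warning) ≈ 0.358; P(heavy upstream rainfall | flood warning, dam release) ≈ 0.181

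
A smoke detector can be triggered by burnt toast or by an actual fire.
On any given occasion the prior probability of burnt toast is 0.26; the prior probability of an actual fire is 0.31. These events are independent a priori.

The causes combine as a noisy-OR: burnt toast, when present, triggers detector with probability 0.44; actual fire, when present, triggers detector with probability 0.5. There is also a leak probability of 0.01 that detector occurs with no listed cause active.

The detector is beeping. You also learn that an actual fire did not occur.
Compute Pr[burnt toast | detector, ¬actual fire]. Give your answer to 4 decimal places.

Pr[burnt toast | detector, ¬actual fire] ≈ 0.9400

Under noisy-OR, P(detector | causes) = 1 − (1−0.01)·∏(1−qᵢ) over the active causes.
For the numerator, keep only burnt toast=true terms: 0.4456*0.26 = 0.115856
Denominator P(detector | ¬actual fire): 0.01*0.74 + 0.4456*0.26 = 0.123256
P(burnt toast | detector, ¬actual fire) = 0.115856/0.123256 ≈ 0.9400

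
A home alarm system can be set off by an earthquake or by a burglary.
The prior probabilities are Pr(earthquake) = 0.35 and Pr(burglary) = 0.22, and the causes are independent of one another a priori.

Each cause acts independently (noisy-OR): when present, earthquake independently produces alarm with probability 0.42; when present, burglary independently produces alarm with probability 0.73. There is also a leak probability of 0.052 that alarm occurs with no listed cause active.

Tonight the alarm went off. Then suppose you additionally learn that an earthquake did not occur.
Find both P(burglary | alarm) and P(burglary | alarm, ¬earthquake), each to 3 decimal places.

P(burglary | alarm) ≈ 0.535; P(burglary | alarm, ¬earthquake) ≈ 0.801

Under noisy-OR, P(alarm | causes) = 1 − (1−0.052)·∏(1−qᵢ) over the active causes.
Numerator (weight on configurations with burglary): 0.106398 + 0.065569 = 0.171967
The normalizing constant is 0.052·0.65·0.78 + 0.74404·0.65·0.22 + 0.45016·0.35·0.78 + 0.851543·0.35·0.22 = 0.321225
P(burglary | alarm) = 0.171967/0.321225 ≈ 0.535

Now condition on the additional information:
Numerator (weight on configurations with burglary): 0.74404*0.22 = 0.163689
Denominator P(alarm | ¬earthquake): 0.052*0.78 + 0.74404*0.22 = 0.204249
P(burglary | alarm, ¬earthquake) = 0.163689/0.204249 ≈ 0.801
Ruling out earthquake raises the posterior on burglary — the flip side of explaining away.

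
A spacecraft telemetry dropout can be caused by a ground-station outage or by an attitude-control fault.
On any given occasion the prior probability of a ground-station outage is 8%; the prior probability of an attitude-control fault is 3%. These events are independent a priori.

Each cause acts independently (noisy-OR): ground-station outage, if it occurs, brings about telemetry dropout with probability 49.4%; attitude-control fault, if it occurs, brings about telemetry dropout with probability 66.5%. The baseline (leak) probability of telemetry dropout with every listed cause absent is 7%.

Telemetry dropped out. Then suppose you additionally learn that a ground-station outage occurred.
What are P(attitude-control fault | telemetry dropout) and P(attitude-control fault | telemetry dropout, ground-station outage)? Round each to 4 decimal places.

P(attitude-control fault | telemetry dropout) ≈ 0.1688; P(attitude-control fault | telemetry dropout, ground-station outage) ≈ 0.0469

Under noisy-OR, P(telemetry dropout | causes) = 1 − (1−0.07)·∏(1−qᵢ) over the active causes.
Sum P(telemetry dropout|·) weighted by the priors over the 4 (ground-station outage, attitude-control fault) configurations:
  P(telemetry dropout) = 0.07*0.92*0.97 + 0.68845*0.92*0.03 + 0.52942*0.08*0.97 + 0.842356*0.08*0.03
        = 0.062468 + 0.019001 + 0.041083 + 0.002022 = 0.124574
Configurations with attitude-control fault contribute 0.021023, so
  P(attitude-control fault | telemetry dropout) = 0.021023 / 0.124574 ≈ 0.1688

Now condition on the additional information:
P(telemetry dropout | ground-station outage) = 0.52942*0.97 + 0.842356*0.03 = 0.513537 + 0.025271 = 0.538808
Restricting to configurations with attitude-control fault present: 0.842356*0.03 = 0.025271.
Hence the posterior is 0.025271/0.538808 ≈ 0.0469.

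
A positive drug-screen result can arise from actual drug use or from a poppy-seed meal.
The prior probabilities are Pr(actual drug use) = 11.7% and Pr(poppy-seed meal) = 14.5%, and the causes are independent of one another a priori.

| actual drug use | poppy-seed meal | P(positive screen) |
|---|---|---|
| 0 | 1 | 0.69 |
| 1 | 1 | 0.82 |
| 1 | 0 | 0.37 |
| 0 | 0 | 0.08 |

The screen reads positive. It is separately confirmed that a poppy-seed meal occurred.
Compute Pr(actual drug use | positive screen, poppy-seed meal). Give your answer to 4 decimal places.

Weight on actual drug use=true, given the evidence: 0.82×0.117 = 0.095940
Normalizer over all consistent configurations: 0.69×0.883 + 0.82×0.117 = 0.705210
Posterior = 0.095940 / 0.705210 ≈ 0.1360

Pr(actual drug use | positive screen, poppy-seed meal) ≈ 0.1360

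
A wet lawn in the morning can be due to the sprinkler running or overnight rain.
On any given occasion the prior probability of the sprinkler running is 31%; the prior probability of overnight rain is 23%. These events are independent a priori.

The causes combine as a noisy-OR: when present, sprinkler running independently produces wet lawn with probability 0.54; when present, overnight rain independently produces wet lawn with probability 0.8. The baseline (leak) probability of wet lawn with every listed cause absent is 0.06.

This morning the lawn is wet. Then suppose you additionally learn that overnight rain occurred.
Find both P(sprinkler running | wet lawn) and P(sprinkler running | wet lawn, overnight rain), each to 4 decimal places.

P(sprinkler running | wet lawn) ≈ 0.5552; P(sprinkler running | wet lawn, overnight rain) ≈ 0.3357

Under noisy-OR, P(wet lawn | causes) = 1 − (1−0.06)·∏(1−qᵢ) over the active causes.
By total probability over the 4 (sprinkler running, overnight rain) configurations:
  P(wet lawn) = 0.06×0.69×0.77 + 0.812×0.69×0.23 + 0.5676×0.31×0.77 + 0.91352×0.31×0.23
        = 0.031878 + 0.128864 + 0.135486 + 0.065134 = 0.361362
Configurations with sprinkler running contribute 0.200620, so
  P(sprinkler running | wet lawn) = 0.200620 / 0.361362 ≈ 0.5552

With the extra evidence:
P(wet lawn | overnight rain) = 0.812×0.69 + 0.91352×0.31 = 0.560280 + 0.283191 = 0.843471
Restricting to configurations with sprinkler running present: 0.91352×0.31 = 0.283191.
P(sprinkler running | wet lawn, overnight rain) = 0.283191 / 0.843471 ≈ 0.3357
— overnight rain explains away the evidence for sprinkler running.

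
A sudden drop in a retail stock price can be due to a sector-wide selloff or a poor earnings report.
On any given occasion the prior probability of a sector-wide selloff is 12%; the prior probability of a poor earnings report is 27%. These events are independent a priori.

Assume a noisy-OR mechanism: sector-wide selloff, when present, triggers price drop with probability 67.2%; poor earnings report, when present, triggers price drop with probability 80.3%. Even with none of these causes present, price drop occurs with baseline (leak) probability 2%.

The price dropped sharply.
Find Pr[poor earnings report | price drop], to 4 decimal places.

Pr[poor earnings report | price drop] ≈ 0.7544

Under noisy-OR, P(price drop | causes) = 1 − (1−0.02)·∏(1−qᵢ) over the active causes.
For the numerator, keep only poor earnings report=true terms: 0.191729 + 0.030348 = 0.222077
Normalizer over all consistent configurations: 0.02*0.88*0.73 + 0.80694*0.88*0.27 + 0.67856*0.12*0.73 + 0.936676*0.12*0.27 = 0.294367
Posterior = 0.222077 / 0.294367 ≈ 0.7544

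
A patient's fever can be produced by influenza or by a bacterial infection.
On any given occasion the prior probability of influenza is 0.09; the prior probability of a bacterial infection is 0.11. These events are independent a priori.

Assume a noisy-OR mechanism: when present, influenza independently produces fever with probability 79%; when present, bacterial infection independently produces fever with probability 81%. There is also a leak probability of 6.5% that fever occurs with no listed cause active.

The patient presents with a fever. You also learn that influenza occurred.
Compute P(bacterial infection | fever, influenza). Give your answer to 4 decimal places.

Under noisy-OR, P(fever | causes) = 1 − (1−0.065)·∏(1−qᵢ) over the active causes.
Sum P(fever|·) weighted by the priors over both values of bacterial infection:
  P(fever | influenza) = 0.80365·0.89 + 0.962693·0.11
        = 0.715248 + 0.105896 = 0.821144
The terms with bacterial infection present sum to 0.105896, so
  P(bacterial infection | fever, influenza) = 0.105896 / 0.821144 ≈ 0.1290

P(bacterial infection | fever, influenza) ≈ 0.1290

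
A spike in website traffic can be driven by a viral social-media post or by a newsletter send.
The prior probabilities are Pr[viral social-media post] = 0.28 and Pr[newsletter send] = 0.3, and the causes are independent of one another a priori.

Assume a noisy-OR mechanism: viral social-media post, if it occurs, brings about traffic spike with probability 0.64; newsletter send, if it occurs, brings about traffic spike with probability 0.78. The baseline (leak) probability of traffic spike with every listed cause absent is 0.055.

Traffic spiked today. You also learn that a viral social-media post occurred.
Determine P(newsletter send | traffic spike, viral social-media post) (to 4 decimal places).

P(newsletter send | traffic spike, viral social-media post) ≈ 0.3754

Under noisy-OR, P(traffic spike | causes) = 1 − (1−0.055)·∏(1−qᵢ) over the active causes.
For the numerator, keep only newsletter send=true terms: 0.925156·0.3 = 0.277547
The normalizing constant is 0.6598·0.7 + 0.925156·0.3 = 0.739407
P(newsletter send | traffic spike, viral social-media post) = 0.277547/0.739407 ≈ 0.3754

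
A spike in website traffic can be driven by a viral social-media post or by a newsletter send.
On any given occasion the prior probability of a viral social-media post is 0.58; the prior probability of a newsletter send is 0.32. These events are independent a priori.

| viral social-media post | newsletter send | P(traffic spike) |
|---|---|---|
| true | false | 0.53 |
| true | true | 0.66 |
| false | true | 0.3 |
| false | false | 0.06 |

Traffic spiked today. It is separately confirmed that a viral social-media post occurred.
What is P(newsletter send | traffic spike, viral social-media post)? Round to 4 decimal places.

P(traffic spike | viral social-media post) = 0.53*0.68 + 0.66*0.32 = 0.360400 + 0.211200 = 0.571600
Restricting to configurations with newsletter send present: 0.66*0.32 = 0.211200.
Hence the posterior is 0.211200/0.571600 ≈ 0.3695.

P(newsletter send | traffic spike, viral social-media post) ≈ 0.3695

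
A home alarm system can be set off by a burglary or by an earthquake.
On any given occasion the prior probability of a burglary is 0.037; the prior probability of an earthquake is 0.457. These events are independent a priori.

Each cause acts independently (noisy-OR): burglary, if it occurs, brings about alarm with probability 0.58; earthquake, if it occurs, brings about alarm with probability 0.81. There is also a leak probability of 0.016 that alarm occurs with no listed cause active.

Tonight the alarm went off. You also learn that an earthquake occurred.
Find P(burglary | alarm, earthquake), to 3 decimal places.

P(burglary | alarm, earthquake) ≈ 0.042

Under noisy-OR, P(alarm | causes) = 1 − (1−0.016)·∏(1−qᵢ) over the active causes.
P(alarm | earthquake) = 0.81304×0.963 + 0.921477×0.037 = 0.782958 + 0.034095 = 0.817053
The burglary-present share is 0.921477×0.037 = 0.034095.
Hence the posterior is 0.034095/0.817053 ≈ 0.042.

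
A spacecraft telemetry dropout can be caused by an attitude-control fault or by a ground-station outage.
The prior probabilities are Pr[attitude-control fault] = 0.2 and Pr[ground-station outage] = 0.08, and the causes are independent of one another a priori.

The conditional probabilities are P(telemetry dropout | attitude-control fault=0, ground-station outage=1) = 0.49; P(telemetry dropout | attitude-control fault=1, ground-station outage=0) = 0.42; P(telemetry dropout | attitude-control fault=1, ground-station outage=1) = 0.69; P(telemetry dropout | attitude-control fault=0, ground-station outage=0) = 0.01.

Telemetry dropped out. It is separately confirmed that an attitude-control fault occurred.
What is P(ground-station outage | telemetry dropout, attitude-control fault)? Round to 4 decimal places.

P(ground-station outage | telemetry dropout, attitude-control fault) ≈ 0.1250

P(telemetry dropout | attitude-control fault) = 0.42×0.92 + 0.69×0.08 = 0.386400 + 0.055200 = 0.441600
Of this, 0.055200 comes from 0.69×0.08 (the ground-station outage=true cases).
Hence the posterior is 0.055200/0.441600 ≈ 0.1250.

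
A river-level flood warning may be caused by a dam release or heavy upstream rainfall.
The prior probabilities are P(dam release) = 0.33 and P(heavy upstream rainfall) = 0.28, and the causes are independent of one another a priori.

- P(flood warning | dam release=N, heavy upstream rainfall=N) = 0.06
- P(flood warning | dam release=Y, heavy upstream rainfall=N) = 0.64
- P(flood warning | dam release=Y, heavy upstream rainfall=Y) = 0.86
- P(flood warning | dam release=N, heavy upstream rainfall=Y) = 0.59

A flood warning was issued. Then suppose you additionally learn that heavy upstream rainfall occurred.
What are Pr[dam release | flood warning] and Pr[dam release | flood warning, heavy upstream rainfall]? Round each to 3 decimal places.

Sum P(flood warning|·) weighted by the priors over the 4 (dam release, heavy upstream rainfall) configurations:
  P(flood warning) = 0.06·0.67·0.72 + 0.59·0.67·0.28 + 0.64·0.33·0.72 + 0.86·0.33·0.28
        = 0.028944 + 0.110684 + 0.152064 + 0.079464 = 0.371156
Configurations with dam release contribute 0.231528, so
  P(dam release | flood warning) = 0.231528 / 0.371156 ≈ 0.624

Now condition on the additional information:
Numerator (weight on configurations with dam release): 0.86*0.33 = 0.283800
Normalizer over all consistent configurations: 0.59*0.67 + 0.86*0.33 = 0.679100
P(dam release | flood warning, heavy upstream rainfall) = 0.283800/0.679100 ≈ 0.418
Conditioning on heavy upstream rainfall lowers the posterior on dam release: the classic explaining-away effect in a common-effect structure.

Pr[dam release | flood warning] ≈ 0.624; Pr[dam release | flood warning, heavy upstream rainfall] ≈ 0.418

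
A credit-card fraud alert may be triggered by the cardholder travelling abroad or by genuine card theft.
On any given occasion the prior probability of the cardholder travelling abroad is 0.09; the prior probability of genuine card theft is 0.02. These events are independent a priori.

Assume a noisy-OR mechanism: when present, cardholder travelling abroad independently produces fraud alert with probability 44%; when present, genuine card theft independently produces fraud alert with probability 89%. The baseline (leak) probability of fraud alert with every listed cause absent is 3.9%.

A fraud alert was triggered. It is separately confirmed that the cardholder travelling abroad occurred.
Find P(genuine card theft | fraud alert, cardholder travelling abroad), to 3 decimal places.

Under noisy-OR, P(fraud alert | causes) = 1 − (1−0.039)·∏(1−qᵢ) over the active causes.
By total probability over both values of genuine card theft:
  P(fraud alert | cardholder travelling abroad) = 0.46184*0.98 + 0.940802*0.02
        = 0.452603 + 0.018816 = 0.471419
The terms with genuine card theft present sum to 0.018816, so
  P(genuine card theft | fraud alert, cardholder travelling abroad) = 0.018816 / 0.471419 ≈ 0.040

P(genuine card theft | fraud alert, cardholder travelling abroad) ≈ 0.040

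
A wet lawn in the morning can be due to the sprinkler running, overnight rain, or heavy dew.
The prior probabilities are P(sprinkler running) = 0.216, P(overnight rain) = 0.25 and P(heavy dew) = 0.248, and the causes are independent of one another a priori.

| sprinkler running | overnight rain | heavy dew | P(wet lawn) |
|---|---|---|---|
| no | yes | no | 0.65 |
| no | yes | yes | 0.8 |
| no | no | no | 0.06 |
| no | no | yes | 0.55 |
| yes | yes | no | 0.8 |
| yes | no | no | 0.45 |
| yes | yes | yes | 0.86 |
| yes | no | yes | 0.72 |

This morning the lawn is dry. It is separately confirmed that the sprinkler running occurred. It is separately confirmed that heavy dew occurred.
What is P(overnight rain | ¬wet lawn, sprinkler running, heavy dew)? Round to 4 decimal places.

P(¬wet lawn | sprinkler running, heavy dew) = 0.28·0.75 + 0.14·0.25 = 0.210000 + 0.035000 = 0.245000
Restricting to configurations with overnight rain present: 0.14·0.25 = 0.035000.
So P(overnight rain | ¬wet lawn, sprinkler running, heavy dew) = 0.035000/0.245000 ≈ 0.1429.

P(overnight rain | ¬wet lawn, sprinkler running, heavy dew) ≈ 0.1429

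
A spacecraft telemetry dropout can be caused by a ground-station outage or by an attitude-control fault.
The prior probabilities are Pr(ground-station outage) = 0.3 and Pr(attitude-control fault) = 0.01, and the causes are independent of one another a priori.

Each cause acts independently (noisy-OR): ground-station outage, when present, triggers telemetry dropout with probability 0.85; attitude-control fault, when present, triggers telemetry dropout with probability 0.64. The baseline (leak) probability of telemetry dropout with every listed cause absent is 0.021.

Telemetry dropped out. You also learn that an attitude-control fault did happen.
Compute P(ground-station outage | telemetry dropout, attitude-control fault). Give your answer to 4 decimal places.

Under noisy-OR, P(telemetry dropout | causes) = 1 − (1−0.021)·∏(1−qᵢ) over the active causes.
Sum P(telemetry dropout|·) weighted by the priors over both values of ground-station outage:
  P(telemetry dropout | attitude-control fault) = 0.64756*0.7 + 0.947134*0.3
        = 0.453292 + 0.284140 = 0.737432
Configurations with ground-station outage contribute 0.284140, so
  P(ground-station outage | telemetry dropout, attitude-control fault) = 0.284140 / 0.737432 ≈ 0.3853

P(ground-station outage | telemetry dropout, attitude-control fault) ≈ 0.3853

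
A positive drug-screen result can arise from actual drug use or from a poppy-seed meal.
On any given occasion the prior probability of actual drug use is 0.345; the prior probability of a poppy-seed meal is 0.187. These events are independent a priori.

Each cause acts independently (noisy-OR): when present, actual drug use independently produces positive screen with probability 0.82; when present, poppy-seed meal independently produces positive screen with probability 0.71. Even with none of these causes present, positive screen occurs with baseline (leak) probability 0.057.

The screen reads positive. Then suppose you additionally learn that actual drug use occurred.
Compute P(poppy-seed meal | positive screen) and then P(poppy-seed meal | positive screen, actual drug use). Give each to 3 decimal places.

Under noisy-OR, P(positive screen | causes) = 1 − (1−0.057)·∏(1−qᵢ) over the active causes.
Numerator (weight on configurations with poppy-seed meal): 0.088989 + 0.061339 = 0.150328
Denominator P(positive screen): 0.057·0.655·0.813 + 0.72653·0.655·0.187 + 0.83026·0.345·0.813 + 0.950775·0.345·0.187 = 0.413556
P(poppy-seed meal | positive screen) = 0.150328/0.413556 ≈ 0.364

Now condition on the additional information:
Enumerate both values of poppy-seed meal and weight by the priors:
  P(positive screen | actual drug use) = 0.83026*0.813 + 0.950775*0.187
        = 0.675001 + 0.177795 = 0.852796
Keeping only the poppy-seed meal-present terms gives 0.177795, so
  P(poppy-seed meal | positive screen, actual drug use) = 0.177795 / 0.852796 ≈ 0.208

P(poppy-seed meal | positive screen) ≈ 0.364; P(poppy-seed meal | positive screen, actual drug use) ≈ 0.208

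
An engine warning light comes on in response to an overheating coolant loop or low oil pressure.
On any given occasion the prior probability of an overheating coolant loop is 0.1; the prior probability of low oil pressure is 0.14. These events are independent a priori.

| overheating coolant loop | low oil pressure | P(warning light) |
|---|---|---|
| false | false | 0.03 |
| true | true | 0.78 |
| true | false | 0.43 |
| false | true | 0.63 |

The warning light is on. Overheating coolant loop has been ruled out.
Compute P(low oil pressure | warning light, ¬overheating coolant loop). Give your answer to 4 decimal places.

P(low oil pressure | warning light, ¬overheating coolant loop) ≈ 0.7737

For the numerator, keep only low oil pressure=true terms: 0.63·0.14 = 0.088200
The normalizing constant is 0.03·0.86 + 0.63·0.14 = 0.114000
Posterior = 0.088200 / 0.114000 ≈ 0.7737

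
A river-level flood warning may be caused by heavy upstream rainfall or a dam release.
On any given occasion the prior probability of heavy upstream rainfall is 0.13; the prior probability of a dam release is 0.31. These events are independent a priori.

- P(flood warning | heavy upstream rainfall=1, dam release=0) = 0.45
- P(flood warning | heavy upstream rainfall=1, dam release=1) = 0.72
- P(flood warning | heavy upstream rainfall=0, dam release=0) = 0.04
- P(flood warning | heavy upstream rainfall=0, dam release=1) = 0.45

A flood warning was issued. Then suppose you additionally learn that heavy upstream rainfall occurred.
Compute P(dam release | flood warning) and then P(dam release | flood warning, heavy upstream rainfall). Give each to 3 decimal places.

Sum P(flood warning|·) weighted by the priors over the 4 (heavy upstream rainfall, dam release) configurations:
  P(flood warning) = 0.04*0.87*0.69 + 0.45*0.87*0.31 + 0.45*0.13*0.69 + 0.72*0.13*0.31
        = 0.024012 + 0.121365 + 0.040365 + 0.029016 = 0.214758
Configurations with dam release contribute 0.150381, so
  P(dam release | flood warning) = 0.150381 / 0.214758 ≈ 0.700

Now also conditioning on heavy upstream rainfall=true:
Weight on dam release=true, given the evidence: 0.72×0.31 = 0.223200
Normalizer over all consistent configurations: 0.45×0.69 + 0.72×0.31 = 0.533700
P(dam release | flood warning, heavy upstream rainfall) = 0.223200/0.533700 ≈ 0.418
— heavy upstream rainfall explains away the evidence for dam release.

P(dam release | flood warning) ≈ 0.700; P(dam release | flood warning, heavy upstream rainfall) ≈ 0.418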